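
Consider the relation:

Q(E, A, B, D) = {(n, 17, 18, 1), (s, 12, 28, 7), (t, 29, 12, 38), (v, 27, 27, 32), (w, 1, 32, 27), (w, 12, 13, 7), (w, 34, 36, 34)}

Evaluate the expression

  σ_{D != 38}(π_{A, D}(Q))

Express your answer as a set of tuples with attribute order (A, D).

Projecting to A, D (1 duplicate(s) eliminated): {(1, 27), (12, 7), (17, 1), (27, 32), (29, 38), (34, 34)}
Selection D != 38: {(1, 27), (12, 7), (17, 1), (27, 32), (34, 34)}

{(1, 27), (12, 7), (17, 1), (27, 32), (34, 34)}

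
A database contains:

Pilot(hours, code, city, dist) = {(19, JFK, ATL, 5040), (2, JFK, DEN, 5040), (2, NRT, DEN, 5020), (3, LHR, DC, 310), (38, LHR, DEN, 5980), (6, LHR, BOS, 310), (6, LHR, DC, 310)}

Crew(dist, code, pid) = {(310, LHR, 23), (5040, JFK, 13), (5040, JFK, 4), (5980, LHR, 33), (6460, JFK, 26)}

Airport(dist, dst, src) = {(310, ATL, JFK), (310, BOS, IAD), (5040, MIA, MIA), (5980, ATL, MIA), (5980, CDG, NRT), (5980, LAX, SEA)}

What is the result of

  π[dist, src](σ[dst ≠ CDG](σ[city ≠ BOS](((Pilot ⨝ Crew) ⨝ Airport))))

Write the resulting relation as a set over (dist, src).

{(310, IAD), (310, JFK), (5040, MIA), (5980, MIA), (5980, SEA)}

Pilot ⋈ Crew (natural join on code, dist): {(19, JFK, ATL, 5040, 13), (19, JFK, ATL, 5040, 4), (2, JFK, DEN, 5040, 13), (2, JFK, DEN, 5040, 4), (3, LHR, DC, 310, 23), (38, LHR, DEN, 5980, 33), (6, LHR, BOS, 310, 23), (6, LHR, DC, 310, 23)}
(Pilot ⨝ Crew) ⋈ Airport (natural join on dist): {(19, JFK, ATL, 5040, 13, MIA, MIA), (19, JFK, ATL, 5040, 4, MIA, MIA), (2, JFK, DEN, 5040, 13, MIA, MIA), (2, JFK, DEN, 5040, 4, MIA, MIA), (3, LHR, DC, 310, 23, ATL, JFK), (3, LHR, DC, 310, 23, BOS, IAD), (38, LHR, DEN, 5980, 33, ATL, MIA), (38, LHR, DEN, 5980, 33, CDG, NRT), (38, LHR, DEN, 5980, 33, LAX, SEA), (6, LHR, BOS, 310, 23, ATL, JFK), (6, LHR, BOS, 310, 23, BOS, IAD), (6, LHR, DC, 310, 23, ATL, JFK), (6, LHR, DC, 310, 23, BOS, IAD)}
Selection city ≠ BOS: {(19, JFK, ATL, 5040, 13, MIA, MIA), (19, JFK, ATL, 5040, 4, MIA, MIA), (2, JFK, DEN, 5040, 13, MIA, MIA), (2, JFK, DEN, 5040, 4, MIA, MIA), (3, LHR, DC, 310, 23, ATL, JFK), (3, LHR, DC, 310, 23, BOS, IAD), (38, LHR, DEN, 5980, 33, ATL, MIA), (38, LHR, DEN, 5980, 33, CDG, NRT), (38, LHR, DEN, 5980, 33, LAX, SEA), (6, LHR, DC, 310, 23, ATL, JFK), (6, LHR, DC, 310, 23, BOS, IAD)}
Selection dst ≠ CDG: {(19, JFK, ATL, 5040, 13, MIA, MIA), (19, JFK, ATL, 5040, 4, MIA, MIA), (2, JFK, DEN, 5040, 13, MIA, MIA), (2, JFK, DEN, 5040, 4, MIA, MIA), (3, LHR, DC, 310, 23, ATL, JFK), (3, LHR, DC, 310, 23, BOS, IAD), (38, LHR, DEN, 5980, 33, ATL, MIA), (38, LHR, DEN, 5980, 33, LAX, SEA), (6, LHR, DC, 310, 23, ATL, JFK), (6, LHR, DC, 310, 23, BOS, IAD)}
Keep only column(s) dist, src (5 duplicate(s) eliminated): {(310, IAD), (310, JFK), (5040, MIA), (5980, MIA), (5980, SEA)}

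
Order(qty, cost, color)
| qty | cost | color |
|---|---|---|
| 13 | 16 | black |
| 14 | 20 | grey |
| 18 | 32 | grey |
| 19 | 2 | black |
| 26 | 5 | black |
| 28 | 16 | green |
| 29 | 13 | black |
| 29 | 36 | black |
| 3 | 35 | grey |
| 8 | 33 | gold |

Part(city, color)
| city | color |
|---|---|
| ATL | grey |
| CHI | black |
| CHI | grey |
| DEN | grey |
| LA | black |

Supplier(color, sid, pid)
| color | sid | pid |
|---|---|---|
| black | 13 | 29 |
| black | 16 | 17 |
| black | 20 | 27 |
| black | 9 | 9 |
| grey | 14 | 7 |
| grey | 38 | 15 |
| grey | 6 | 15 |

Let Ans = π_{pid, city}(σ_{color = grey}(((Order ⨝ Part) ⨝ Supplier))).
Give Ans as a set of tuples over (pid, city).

Order ⋈ Part (natural join on color): {(13, 16, black, CHI), (13, 16, black, LA), (14, 20, grey, ATL), (14, 20, grey, CHI), (14, 20, grey, DEN), (18, 32, grey, ATL), (18, 32, grey, CHI), (18, 32, grey, DEN), (19, 2, black, CHI), (19, 2, black, LA), (26, 5, black, CHI), (26, 5, black, LA), (29, 13, black, CHI), (29, 13, black, LA), (29, 36, black, CHI), (29, 36, black, LA), (3, 35, grey, ATL), (3, 35, grey, CHI), (3, 35, grey, DEN)}
(Order ⨝ Part) ⋈ Supplier (natural join on color): {(13, 16, black, CHI, 13, 29), (13, 16, black, CHI, 16, 17), (13, 16, black, CHI, 20, 27), (13, 16, black, CHI, 9, 9), (13, 16, black, LA, 13, 29), (13, 16, black, LA, 16, 17), (13, 16, black, LA, 20, 27), (13, 16, black, LA, 9, 9), (14, 20, grey, ATL, 14, 7), (14, 20, grey, ATL, 38, 15), (14, 20, grey, ATL, 6, 15), (14, 20, grey, CHI, 14, 7), (14, 20, grey, CHI, 38, 15), (14, 20, grey, CHI, 6, 15), (14, 20, grey, DEN, 14, 7), (14, 20, grey, DEN, 38, 15), (14, 20, grey, DEN, 6, 15), (18, 32, grey, ATL, 14, 7), (18, 32, grey, ATL, 38, 15), (18, 32, grey, ATL, 6, 15), (18, 32, grey, CHI, 14, 7), (18, 32, grey, CHI, 38, 15), (18, 32, grey, CHI, 6, 15), (18, 32, grey, DEN, 14, 7), (18, 32, grey, DEN, 38, 15), (18, 32, grey, DEN, 6, 15), (19, 2, black, CHI, 13, 29), (19, 2, black, CHI, 16, 17), (19, 2, black, CHI, 20, 27), (19, 2, black, CHI, 9, 9), (19, 2, black, LA, 13, 29), (19, 2, black, LA, 16, 17), (19, 2, black, LA, 20, 27), (19, 2, black, LA, 9, 9), (26, 5, black, CHI, 13, 29), (26, 5, black, CHI, 16, 17), (26, 5, black, CHI, 20, 27), (26, 5, black, CHI, 9, 9), (26, 5, black, LA, 13, 29), (26, 5, black, LA, 16, 17), (26, 5, black, LA, 20, 27), (26, 5, black, LA, 9, 9), (29, 13, black, CHI, 13, 29), (29, 13, black, CHI, 16, 17), (29, 13, black, CHI, 20, 27), (29, 13, black, CHI, 9, 9), (29, 13, black, LA, 13, 29), (29, 13, black, LA, 16, 17), (29, 13, black, LA, 20, 27), (29, 13, black, LA, 9, 9), (29, 36, black, CHI, 13, 29), (29, 36, black, CHI, 16, 17), (29, 36, black, CHI, 20, 27), (29, 36, black, CHI, 9, 9), (29, 36, black, LA, 13, 29), (29, 36, black, LA, 16, 17), (29, 36, black, LA, 20, 27), (29, 36, black, LA, 9, 9), (3, 35, grey, ATL, 14, 7), (3, 35, grey, ATL, 38, 15), (3, 35, grey, ATL, 6, 15), (3, 35, grey, CHI, 14, 7), (3, 35, grey, CHI, 38, 15), (3, 35, grey, CHI, 6, 15), (3, 35, grey, DEN, 14, 7), (3, 35, grey, DEN, 38, 15), (3, 35, grey, DEN, 6, 15)}
Selection color = grey: {(14, 20, grey, ATL, 14, 7), (14, 20, grey, ATL, 38, 15), (14, 20, grey, ATL, 6, 15), (14, 20, grey, CHI, 14, 7), (14, 20, grey, CHI, 38, 15), (14, 20, grey, CHI, 6, 15), (14, 20, grey, DEN, 14, 7), (14, 20, grey, DEN, 38, 15), (14, 20, grey, DEN, 6, 15), (18, 32, grey, ATL, 14, 7), (18, 32, grey, ATL, 38, 15), (18, 32, grey, ATL, 6, 15), (18, 32, grey, CHI, 14, 7), (18, 32, grey, CHI, 38, 15), (18, 32, grey, CHI, 6, 15), (18, 32, grey, DEN, 14, 7), (18, 32, grey, DEN, 38, 15), (18, 32, grey, DEN, 6, 15), (3, 35, grey, ATL, 14, 7), (3, 35, grey, ATL, 38, 15), (3, 35, grey, ATL, 6, 15), (3, 35, grey, CHI, 14, 7), (3, 35, grey, CHI, 38, 15), (3, 35, grey, CHI, 6, 15), (3, 35, grey, DEN, 14, 7), (3, 35, grey, DEN, 38, 15), (3, 35, grey, DEN, 6, 15)}
π_{pid, city} gives {(15, ATL), (15, CHI), (15, DEN), (7, ATL), (7, CHI), (7, DEN)} (21 duplicate(s) eliminated).

{(15, ATL), (15, CHI), (15, DEN), (7, ATL), (7, CHI), (7, DEN)}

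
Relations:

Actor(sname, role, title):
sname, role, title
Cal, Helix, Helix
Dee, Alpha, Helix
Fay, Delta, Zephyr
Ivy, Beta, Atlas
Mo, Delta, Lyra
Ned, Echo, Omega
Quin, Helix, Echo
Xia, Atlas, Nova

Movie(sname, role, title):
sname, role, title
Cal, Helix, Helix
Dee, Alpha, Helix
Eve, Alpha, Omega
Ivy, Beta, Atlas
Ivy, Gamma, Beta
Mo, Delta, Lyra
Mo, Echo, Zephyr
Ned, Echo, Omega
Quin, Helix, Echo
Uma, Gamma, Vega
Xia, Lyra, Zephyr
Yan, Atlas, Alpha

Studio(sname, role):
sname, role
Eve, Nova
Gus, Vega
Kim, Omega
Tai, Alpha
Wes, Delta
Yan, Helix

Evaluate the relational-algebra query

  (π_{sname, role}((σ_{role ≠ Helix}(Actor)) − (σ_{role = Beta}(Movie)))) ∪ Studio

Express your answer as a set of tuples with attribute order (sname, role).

Apply σ_{role ≠ Helix}; surviving tuples: {(Dee, Alpha, Helix), (Fay, Delta, Zephyr), (Ivy, Beta, Atlas), (Mo, Delta, Lyra), (Ned, Echo, Omega), (Xia, Atlas, Nova)}
Apply σ_{role = Beta}; surviving tuples: {(Ivy, Beta, Atlas)}
Difference: {(Dee, Alpha, Helix), (Fay, Delta, Zephyr), (Ivy, Beta, Atlas), (Mo, Delta, Lyra), (Ned, Echo, Omega), (Xia, Atlas, Nova)} with {(Ivy, Beta, Atlas)} → {(Dee, Alpha, Helix), (Fay, Delta, Zephyr), (Mo, Delta, Lyra), (Ned, Echo, Omega), (Xia, Atlas, Nova)}
π[sname, role]: project onto (sname, role) → {(Dee, Alpha), (Fay, Delta), (Mo, Delta), (Ned, Echo), (Xia, Atlas)}
Union: {(Dee, Alpha), (Fay, Delta), (Mo, Delta), (Ned, Echo), (Xia, Atlas)} with {(Eve, Nova), (Gus, Vega), (Kim, Omega), (Tai, Alpha), (Wes, Delta), (Yan, Helix)} → {(Dee, Alpha), (Eve, Nova), (Fay, Delta), (Gus, Vega), (Kim, Omega), (Mo, Delta), (Ned, Echo), (Tai, Alpha), (Wes, Delta), (Xia, Atlas), (Yan, Helix)}

{(Dee, Alpha), (Eve, Nova), (Fay, Delta), (Gus, Vega), (Kim, Omega), (Mo, Delta), (Ned, Echo), (Tai, Alpha), (Wes, Delta), (Xia, Atlas), (Yan, Helix)}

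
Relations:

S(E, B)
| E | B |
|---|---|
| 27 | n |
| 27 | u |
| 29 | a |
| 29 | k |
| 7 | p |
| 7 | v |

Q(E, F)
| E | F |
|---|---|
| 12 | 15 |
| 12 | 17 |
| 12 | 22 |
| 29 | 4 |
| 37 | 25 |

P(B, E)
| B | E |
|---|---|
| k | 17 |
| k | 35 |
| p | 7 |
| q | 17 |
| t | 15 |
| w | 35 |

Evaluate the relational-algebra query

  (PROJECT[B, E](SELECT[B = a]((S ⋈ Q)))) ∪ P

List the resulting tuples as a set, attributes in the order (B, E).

{(a, 29), (k, 17), (k, 35), (p, 7), (q, 17), (t, 15), (w, 35)}

S ⋈ Q (natural join on E): {(29, a, 4), (29, k, 4)}
Selection B = a: {(29, a, 4)}
Projecting to B, E: {(a, 29)}
Union: {(a, 29)} with {(k, 17), (k, 35), (p, 7), (q, 17), (t, 15), (w, 35)} → {(a, 29), (k, 17), (k, 35), (p, 7), (q, 17), (t, 15), (w, 35)}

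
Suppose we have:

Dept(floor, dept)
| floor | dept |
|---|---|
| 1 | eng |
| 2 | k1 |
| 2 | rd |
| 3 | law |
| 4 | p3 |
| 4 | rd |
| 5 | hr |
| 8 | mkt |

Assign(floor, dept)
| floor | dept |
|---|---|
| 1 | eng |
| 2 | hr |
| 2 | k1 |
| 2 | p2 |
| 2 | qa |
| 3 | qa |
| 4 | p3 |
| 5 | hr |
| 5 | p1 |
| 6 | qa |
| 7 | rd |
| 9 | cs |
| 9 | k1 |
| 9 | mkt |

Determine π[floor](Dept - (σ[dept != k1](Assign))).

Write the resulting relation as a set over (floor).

Apply σ_{dept != k1}; surviving tuples: {(1, eng), (2, hr), (2, p2), (2, qa), (3, qa), (4, p3), (5, hr), (5, p1), (6, qa), (7, rd), (9, cs), (9, mkt)}
Set difference of the two operands is {(2, k1), (2, rd), (3, law), (4, rd), (8, mkt)}.
π_{floor} gives {2, 3, 4, 8} (1 duplicate(s) eliminated).

{2, 3, 4, 8}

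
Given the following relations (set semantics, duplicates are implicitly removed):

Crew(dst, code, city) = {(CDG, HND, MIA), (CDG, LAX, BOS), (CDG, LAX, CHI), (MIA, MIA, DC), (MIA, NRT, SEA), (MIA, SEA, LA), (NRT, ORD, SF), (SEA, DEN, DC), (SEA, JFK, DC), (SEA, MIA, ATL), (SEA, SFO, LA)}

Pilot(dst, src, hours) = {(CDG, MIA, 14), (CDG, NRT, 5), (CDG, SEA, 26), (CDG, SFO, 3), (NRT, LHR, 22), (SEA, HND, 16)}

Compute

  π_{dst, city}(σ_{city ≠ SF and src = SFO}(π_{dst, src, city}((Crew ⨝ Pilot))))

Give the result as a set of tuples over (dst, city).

Natural join on dst: {(CDG, HND, MIA, MIA, 14), (CDG, HND, MIA, NRT, 5), (CDG, HND, MIA, SEA, 26), (CDG, HND, MIA, SFO, 3), (CDG, LAX, BOS, MIA, 14), (CDG, LAX, BOS, NRT, 5), (CDG, LAX, BOS, SEA, 26), (CDG, LAX, BOS, SFO, 3), (CDG, LAX, CHI, MIA, 14), (CDG, LAX, CHI, NRT, 5), (CDG, LAX, CHI, SEA, 26), (CDG, LAX, CHI, SFO, 3), (NRT, ORD, SF, LHR, 22), (SEA, DEN, DC, HND, 16), (SEA, JFK, DC, HND, 16), (SEA, MIA, ATL, HND, 16), (SEA, SFO, LA, HND, 16)}
Projecting to dst, src, city (1 duplicate(s) eliminated): {(CDG, MIA, BOS), (CDG, MIA, CHI), (CDG, MIA, MIA), (CDG, NRT, BOS), (CDG, NRT, CHI), (CDG, NRT, MIA), (CDG, SEA, BOS), (CDG, SEA, CHI), (CDG, SEA, MIA), (CDG, SFO, BOS), (CDG, SFO, CHI), (CDG, SFO, MIA), (NRT, LHR, SF), (SEA, HND, ATL), (SEA, HND, DC), (SEA, HND, LA)}
Filtering on city ≠ SF and src = SFO leaves {(CDG, SFO, BOS), (CDG, SFO, CHI), (CDG, SFO, MIA)}.
Projecting to dst, city: {(CDG, BOS), (CDG, CHI), (CDG, MIA)}

{(CDG, BOS), (CDG, CHI), (CDG, MIA)}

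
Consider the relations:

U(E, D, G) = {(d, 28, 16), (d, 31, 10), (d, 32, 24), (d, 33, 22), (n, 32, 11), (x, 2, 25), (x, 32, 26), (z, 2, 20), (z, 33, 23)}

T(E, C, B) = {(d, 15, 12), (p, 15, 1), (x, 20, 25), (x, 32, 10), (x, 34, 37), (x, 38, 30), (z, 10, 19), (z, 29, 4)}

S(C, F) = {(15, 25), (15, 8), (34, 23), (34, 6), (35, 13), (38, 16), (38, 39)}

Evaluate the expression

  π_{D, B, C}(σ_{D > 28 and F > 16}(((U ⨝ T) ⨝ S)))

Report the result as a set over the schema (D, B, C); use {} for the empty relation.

{(31, 12, 15), (32, 12, 15), (32, 30, 38), (32, 37, 34), (33, 12, 15)}

Natural join on E: {(d, 28, 16, 15, 12), (d, 31, 10, 15, 12), (d, 32, 24, 15, 12), (d, 33, 22, 15, 12), (x, 2, 25, 20, 25), (x, 2, 25, 32, 10), (x, 2, 25, 34, 37), (x, 2, 25, 38, 30), (x, 32, 26, 20, 25), (x, 32, 26, 32, 10), (x, 32, 26, 34, 37), (x, 32, 26, 38, 30), (z, 2, 20, 10, 19), (z, 2, 20, 29, 4), (z, 33, 23, 10, 19), (z, 33, 23, 29, 4)}
Natural join on C: {(d, 28, 16, 15, 12, 25), (d, 28, 16, 15, 12, 8), (d, 31, 10, 15, 12, 25), (d, 31, 10, 15, 12, 8), (d, 32, 24, 15, 12, 25), (d, 32, 24, 15, 12, 8), (d, 33, 22, 15, 12, 25), (d, 33, 22, 15, 12, 8), (x, 2, 25, 34, 37, 23), (x, 2, 25, 34, 37, 6), (x, 2, 25, 38, 30, 16), (x, 2, 25, 38, 30, 39), (x, 32, 26, 34, 37, 23), (x, 32, 26, 34, 37, 6), (x, 32, 26, 38, 30, 16), (x, 32, 26, 38, 30, 39)}
σ[D > 28 and F > 16]: keep tuples satisfying D > 28 and F > 16 → {(d, 31, 10, 15, 12, 25), (d, 32, 24, 15, 12, 25), (d, 33, 22, 15, 12, 25), (x, 32, 26, 34, 37, 23), (x, 32, 26, 38, 30, 39)}
Keep only column(s) D, B, C: {(31, 12, 15), (32, 12, 15), (32, 30, 38), (32, 37, 34), (33, 12, 15)}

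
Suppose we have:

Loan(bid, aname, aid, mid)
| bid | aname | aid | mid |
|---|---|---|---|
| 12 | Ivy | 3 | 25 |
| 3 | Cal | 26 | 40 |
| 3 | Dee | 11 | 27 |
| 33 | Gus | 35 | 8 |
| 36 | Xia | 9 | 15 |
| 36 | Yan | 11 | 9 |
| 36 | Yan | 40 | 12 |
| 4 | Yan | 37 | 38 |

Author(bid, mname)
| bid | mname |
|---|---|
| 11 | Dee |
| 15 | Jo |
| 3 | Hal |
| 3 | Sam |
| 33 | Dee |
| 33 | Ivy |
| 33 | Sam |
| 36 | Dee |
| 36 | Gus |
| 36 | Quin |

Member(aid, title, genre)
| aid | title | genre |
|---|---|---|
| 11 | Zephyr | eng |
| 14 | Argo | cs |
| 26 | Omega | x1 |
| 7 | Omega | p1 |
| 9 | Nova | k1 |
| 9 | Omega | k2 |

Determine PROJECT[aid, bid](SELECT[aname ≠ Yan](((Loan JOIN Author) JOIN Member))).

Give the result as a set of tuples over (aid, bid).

Natural join on bid: {(3, Cal, 26, 40, Hal), (3, Cal, 26, 40, Sam), (3, Dee, 11, 27, Hal), (3, Dee, 11, 27, Sam), (33, Gus, 35, 8, Dee), (33, Gus, 35, 8, Ivy), (33, Gus, 35, 8, Sam), (36, Xia, 9, 15, Dee), (36, Xia, 9, 15, Gus), (36, Xia, 9, 15, Quin), (36, Yan, 11, 9, Dee), (36, Yan, 11, 9, Gus), (36, Yan, 11, 9, Quin), (36, Yan, 40, 12, Dee), (36, Yan, 40, 12, Gus), (36, Yan, 40, 12, Quin)}
Natural join on aid: {(3, Cal, 26, 40, Hal, Omega, x1), (3, Cal, 26, 40, Sam, Omega, x1), (3, Dee, 11, 27, Hal, Zephyr, eng), (3, Dee, 11, 27, Sam, Zephyr, eng), (36, Xia, 9, 15, Dee, Nova, k1), (36, Xia, 9, 15, Dee, Omega, k2), (36, Xia, 9, 15, Gus, Nova, k1), (36, Xia, 9, 15, Gus, Omega, k2), (36, Xia, 9, 15, Quin, Nova, k1), (36, Xia, 9, 15, Quin, Omega, k2), (36, Yan, 11, 9, Dee, Zephyr, eng), (36, Yan, 11, 9, Gus, Zephyr, eng), (36, Yan, 11, 9, Quin, Zephyr, eng)}
Filtering on aname ≠ Yan leaves {(3, Cal, 26, 40, Hal, Omega, x1), (3, Cal, 26, 40, Sam, Omega, x1), (3, Dee, 11, 27, Hal, Zephyr, eng), (3, Dee, 11, 27, Sam, Zephyr, eng), (36, Xia, 9, 15, Dee, Nova, k1), (36, Xia, 9, 15, Dee, Omega, k2), (36, Xia, 9, 15, Gus, Nova, k1), (36, Xia, 9, 15, Gus, Omega, k2), (36, Xia, 9, 15, Quin, Nova, k1), (36, Xia, 9, 15, Quin, Omega, k2)}.
Keep only column(s) aid, bid (7 duplicate(s) eliminated): {(11, 3), (26, 3), (9, 36)}

{(11, 3), (26, 3), (9, 36)}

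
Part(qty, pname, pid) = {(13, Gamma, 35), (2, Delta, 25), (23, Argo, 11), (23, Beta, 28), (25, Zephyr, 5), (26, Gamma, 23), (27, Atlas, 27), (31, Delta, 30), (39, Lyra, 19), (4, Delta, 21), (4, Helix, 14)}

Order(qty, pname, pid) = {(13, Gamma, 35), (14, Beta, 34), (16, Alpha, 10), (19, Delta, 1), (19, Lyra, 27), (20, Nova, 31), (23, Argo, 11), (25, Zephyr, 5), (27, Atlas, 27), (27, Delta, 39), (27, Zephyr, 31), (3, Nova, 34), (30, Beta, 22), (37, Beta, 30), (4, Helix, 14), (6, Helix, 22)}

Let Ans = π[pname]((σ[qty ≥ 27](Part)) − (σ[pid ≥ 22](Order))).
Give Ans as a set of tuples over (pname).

Selection qty ≥ 27: {(27, Atlas, 27), (31, Delta, 30), (39, Lyra, 19)}
Selection pid ≥ 22: {(13, Gamma, 35), (14, Beta, 34), (19, Lyra, 27), (20, Nova, 31), (27, Atlas, 27), (27, Delta, 39), (27, Zephyr, 31), (3, Nova, 34), (30, Beta, 22), (37, Beta, 30), (6, Helix, 22)}
Difference: {(27, Atlas, 27), (31, Delta, 30), (39, Lyra, 19)} with {(13, Gamma, 35), (14, Beta, 34), (19, Lyra, 27), (20, Nova, 31), (27, Atlas, 27), (27, Delta, 39), (27, Zephyr, 31), (3, Nova, 34), (30, Beta, 22), (37, Beta, 30), (6, Helix, 22)} → {(31, Delta, 30), (39, Lyra, 19)}
Projecting to pname: {Delta, Lyra}

{Delta, Lyra}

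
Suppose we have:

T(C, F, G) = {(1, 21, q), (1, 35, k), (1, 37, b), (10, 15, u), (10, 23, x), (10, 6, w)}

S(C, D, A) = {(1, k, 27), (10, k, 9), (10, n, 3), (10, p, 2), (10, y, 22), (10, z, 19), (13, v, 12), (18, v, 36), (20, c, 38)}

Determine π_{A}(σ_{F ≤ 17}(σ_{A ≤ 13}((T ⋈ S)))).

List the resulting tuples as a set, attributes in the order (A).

Natural join on C: {(1, 21, q, k, 27), (1, 35, k, k, 27), (1, 37, b, k, 27), (10, 15, u, k, 9), (10, 15, u, n, 3), (10, 15, u, p, 2), (10, 15, u, y, 22), (10, 15, u, z, 19), (10, 23, x, k, 9), (10, 23, x, n, 3), (10, 23, x, p, 2), (10, 23, x, y, 22), (10, 23, x, z, 19), (10, 6, w, k, 9), (10, 6, w, n, 3), (10, 6, w, p, 2), (10, 6, w, y, 22), (10, 6, w, z, 19)}
σ[A ≤ 13]: keep tuples satisfying A ≤ 13 → {(10, 15, u, k, 9), (10, 15, u, n, 3), (10, 15, u, p, 2), (10, 23, x, k, 9), (10, 23, x, n, 3), (10, 23, x, p, 2), (10, 6, w, k, 9), (10, 6, w, n, 3), (10, 6, w, p, 2)}
σ[F ≤ 17]: keep tuples satisfying F ≤ 17 → {(10, 15, u, k, 9), (10, 15, u, n, 3), (10, 15, u, p, 2), (10, 6, w, k, 9), (10, 6, w, n, 3), (10, 6, w, p, 2)}
Projecting to A (3 duplicate(s) eliminated): {2, 3, 9}

{2, 3, 9}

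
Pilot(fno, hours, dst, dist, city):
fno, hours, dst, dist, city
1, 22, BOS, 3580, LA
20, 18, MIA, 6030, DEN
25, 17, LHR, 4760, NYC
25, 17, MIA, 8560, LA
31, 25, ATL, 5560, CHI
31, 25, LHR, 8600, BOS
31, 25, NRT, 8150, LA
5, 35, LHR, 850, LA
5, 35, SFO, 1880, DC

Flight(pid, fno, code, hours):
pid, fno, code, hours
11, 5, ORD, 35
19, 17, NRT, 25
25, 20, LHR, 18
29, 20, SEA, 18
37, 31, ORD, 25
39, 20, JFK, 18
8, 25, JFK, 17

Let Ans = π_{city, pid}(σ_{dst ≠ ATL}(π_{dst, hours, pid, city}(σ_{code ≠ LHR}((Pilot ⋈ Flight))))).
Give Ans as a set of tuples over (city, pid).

{(BOS, 37), (DC, 11), (DEN, 29), (DEN, 39), (LA, 11), (LA, 37), (LA, 8), (NYC, 8)}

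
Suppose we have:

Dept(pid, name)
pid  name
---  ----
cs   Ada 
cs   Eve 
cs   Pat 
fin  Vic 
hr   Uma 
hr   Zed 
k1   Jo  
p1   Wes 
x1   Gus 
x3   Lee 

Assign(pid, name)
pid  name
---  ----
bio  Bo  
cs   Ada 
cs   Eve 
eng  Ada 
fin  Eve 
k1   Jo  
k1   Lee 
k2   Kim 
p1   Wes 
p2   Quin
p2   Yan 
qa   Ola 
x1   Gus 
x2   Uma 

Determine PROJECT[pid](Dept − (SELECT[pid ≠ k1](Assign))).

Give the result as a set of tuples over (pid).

σ[pid ≠ k1]: keep tuples satisfying pid ≠ k1 → {(bio, Bo), (cs, Ada), (cs, Eve), (eng, Ada), (fin, Eve), (k2, Kim), (p1, Wes), (p2, Quin), (p2, Yan), (qa, Ola), (x1, Gus), (x2, Uma)}
Set difference of the two operands is {(cs, Pat), (fin, Vic), (hr, Uma), (hr, Zed), (k1, Jo), (x3, Lee)}.
Keep only column(s) pid (1 duplicate(s) eliminated): {cs, fin, hr, k1, x3}

{cs, fin, hr, k1, x3}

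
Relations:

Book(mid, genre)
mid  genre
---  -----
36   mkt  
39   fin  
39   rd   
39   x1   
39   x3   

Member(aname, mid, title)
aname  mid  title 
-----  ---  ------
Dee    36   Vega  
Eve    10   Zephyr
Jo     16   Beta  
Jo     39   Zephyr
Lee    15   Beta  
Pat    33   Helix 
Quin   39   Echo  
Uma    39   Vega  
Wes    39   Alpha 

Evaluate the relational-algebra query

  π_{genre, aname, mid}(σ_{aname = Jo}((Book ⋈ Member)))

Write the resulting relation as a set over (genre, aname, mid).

Joining Book and Member on mid yields {(36, mkt, Dee, Vega), (39, fin, Jo, Zephyr), (39, fin, Quin, Echo), (39, fin, Uma, Vega), (39, fin, Wes, Alpha), (39, rd, Jo, Zephyr), (39, rd, Quin, Echo), (39, rd, Uma, Vega), (39, rd, Wes, Alpha), (39, x1, Jo, Zephyr), (39, x1, Quin, Echo), (39, x1, Uma, Vega), (39, x1, Wes, Alpha), (39, x3, Jo, Zephyr), (39, x3, Quin, Echo), (39, x3, Uma, Vega), (39, x3, Wes, Alpha)}.
σ[aname = Jo]: keep tuples satisfying aname = Jo → {(39, fin, Jo, Zephyr), (39, rd, Jo, Zephyr), (39, x1, Jo, Zephyr), (39, x3, Jo, Zephyr)}
Keep only column(s) genre, aname, mid: {(fin, Jo, 39), (rd, Jo, 39), (x1, Jo, 39), (x3, Jo, 39)}

{(fin, Jo, 39), (rd, Jo, 39), (x1, Jo, 39), (x3, Jo, 39)}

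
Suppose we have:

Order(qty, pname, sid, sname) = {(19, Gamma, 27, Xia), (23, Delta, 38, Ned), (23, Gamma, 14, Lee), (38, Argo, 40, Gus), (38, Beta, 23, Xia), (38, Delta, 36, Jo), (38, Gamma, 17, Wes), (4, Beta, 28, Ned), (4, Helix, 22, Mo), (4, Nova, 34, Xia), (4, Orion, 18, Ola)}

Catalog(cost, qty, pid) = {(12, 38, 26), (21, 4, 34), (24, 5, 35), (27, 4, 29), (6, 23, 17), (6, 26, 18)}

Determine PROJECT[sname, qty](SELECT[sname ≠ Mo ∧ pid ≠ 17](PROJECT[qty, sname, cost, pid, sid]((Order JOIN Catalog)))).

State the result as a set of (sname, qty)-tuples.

Natural join on qty: {(23, Delta, 38, Ned, 6, 17), (23, Gamma, 14, Lee, 6, 17), (38, Argo, 40, Gus, 12, 26), (38, Beta, 23, Xia, 12, 26), (38, Delta, 36, Jo, 12, 26), (38, Gamma, 17, Wes, 12, 26), (4, Beta, 28, Ned, 21, 34), (4, Beta, 28, Ned, 27, 29), (4, Helix, 22, Mo, 21, 34), (4, Helix, 22, Mo, 27, 29), (4, Nova, 34, Xia, 21, 34), (4, Nova, 34, Xia, 27, 29), (4, Orion, 18, Ola, 21, 34), (4, Orion, 18, Ola, 27, 29)}
Keep only column(s) qty, sname, cost, pid, sid: {(23, Lee, 6, 17, 14), (23, Ned, 6, 17, 38), (38, Gus, 12, 26, 40), (38, Jo, 12, 26, 36), (38, Wes, 12, 26, 17), (38, Xia, 12, 26, 23), (4, Mo, 21, 34, 22), (4, Mo, 27, 29, 22), (4, Ned, 21, 34, 28), (4, Ned, 27, 29, 28), (4, Ola, 21, 34, 18), (4, Ola, 27, 29, 18), (4, Xia, 21, 34, 34), (4, Xia, 27, 29, 34)}
Selection sname ≠ Mo ∧ pid ≠ 17: {(38, Gus, 12, 26, 40), (38, Jo, 12, 26, 36), (38, Wes, 12, 26, 17), (38, Xia, 12, 26, 23), (4, Ned, 21, 34, 28), (4, Ned, 27, 29, 28), (4, Ola, 21, 34, 18), (4, Ola, 27, 29, 18), (4, Xia, 21, 34, 34), (4, Xia, 27, 29, 34)}
Keep only column(s) sname, qty (3 duplicate(s) eliminated): {(Gus, 38), (Jo, 38), (Ned, 4), (Ola, 4), (Wes, 38), (Xia, 38), (Xia, 4)}

{(Gus, 38), (Jo, 38), (Ned, 4), (Ola, 4), (Wes, 38), (Xia, 38), (Xia, 4)}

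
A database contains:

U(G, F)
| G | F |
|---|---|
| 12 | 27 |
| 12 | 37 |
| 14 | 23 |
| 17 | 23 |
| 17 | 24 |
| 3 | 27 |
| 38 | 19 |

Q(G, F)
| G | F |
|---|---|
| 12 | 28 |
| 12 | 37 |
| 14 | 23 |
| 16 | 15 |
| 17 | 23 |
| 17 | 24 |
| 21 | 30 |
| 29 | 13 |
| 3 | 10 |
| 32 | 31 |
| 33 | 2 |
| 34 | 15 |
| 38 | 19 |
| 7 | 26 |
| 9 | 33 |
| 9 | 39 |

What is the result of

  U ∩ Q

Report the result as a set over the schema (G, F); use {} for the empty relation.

{(12, 37), (14, 23), (17, 23), (17, 24), (38, 19)}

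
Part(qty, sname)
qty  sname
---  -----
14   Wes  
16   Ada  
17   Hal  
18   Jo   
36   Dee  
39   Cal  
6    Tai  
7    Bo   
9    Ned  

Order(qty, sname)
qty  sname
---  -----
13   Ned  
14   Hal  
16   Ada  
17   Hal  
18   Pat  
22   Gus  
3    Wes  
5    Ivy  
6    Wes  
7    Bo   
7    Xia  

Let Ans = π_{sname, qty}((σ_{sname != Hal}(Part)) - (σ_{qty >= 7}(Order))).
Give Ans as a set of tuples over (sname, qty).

{(Cal, 39), (Dee, 36), (Jo, 18), (Ned, 9), (Tai, 6), (Wes, 14)}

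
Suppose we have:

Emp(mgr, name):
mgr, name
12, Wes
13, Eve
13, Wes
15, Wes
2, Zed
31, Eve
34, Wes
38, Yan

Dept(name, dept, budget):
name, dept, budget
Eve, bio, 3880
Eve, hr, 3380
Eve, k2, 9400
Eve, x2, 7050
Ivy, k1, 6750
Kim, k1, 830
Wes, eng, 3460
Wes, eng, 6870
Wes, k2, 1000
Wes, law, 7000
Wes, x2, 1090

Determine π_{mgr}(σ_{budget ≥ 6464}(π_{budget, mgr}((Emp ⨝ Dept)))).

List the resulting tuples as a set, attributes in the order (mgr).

Emp ⋈ Dept (natural join on name): {(12, Wes, eng, 3460), (12, Wes, eng, 6870), (12, Wes, k2, 1000), (12, Wes, law, 7000), (12, Wes, x2, 1090), (13, Eve, bio, 3880), (13, Eve, hr, 3380), (13, Eve, k2, 9400), (13, Eve, x2, 7050), (13, Wes, eng, 3460), (13, Wes, eng, 6870), (13, Wes, k2, 1000), (13, Wes, law, 7000), (13, Wes, x2, 1090), (15, Wes, eng, 3460), (15, Wes, eng, 6870), (15, Wes, k2, 1000), (15, Wes, law, 7000), (15, Wes, x2, 1090), (31, Eve, bio, 3880), (31, Eve, hr, 3380), (31, Eve, k2, 9400), (31, Eve, x2, 7050), (34, Wes, eng, 3460), (34, Wes, eng, 6870), (34, Wes, k2, 1000), (34, Wes, law, 7000), (34, Wes, x2, 1090)}
π[budget, mgr]: project onto (budget, mgr) → {(1000, 12), (1000, 13), (1000, 15), (1000, 34), (1090, 12), (1090, 13), (1090, 15), (1090, 34), (3380, 13), (3380, 31), (3460, 12), (3460, 13), (3460, 15), (3460, 34), (3880, 13), (3880, 31), (6870, 12), (6870, 13), (6870, 15), (6870, 34), (7000, 12), (7000, 13), (7000, 15), (7000, 34), (7050, 13), (7050, 31), (9400, 13), (9400, 31)}
Selection budget ≥ 6464: {(6870, 12), (6870, 13), (6870, 15), (6870, 34), (7000, 12), (7000, 13), (7000, 15), (7000, 34), (7050, 13), (7050, 31), (9400, 13), (9400, 31)}
π[mgr]: project onto (mgr) (7 duplicate(s) eliminated) → {12, 13, 15, 31, 34}

{12, 13, 15, 31, 34}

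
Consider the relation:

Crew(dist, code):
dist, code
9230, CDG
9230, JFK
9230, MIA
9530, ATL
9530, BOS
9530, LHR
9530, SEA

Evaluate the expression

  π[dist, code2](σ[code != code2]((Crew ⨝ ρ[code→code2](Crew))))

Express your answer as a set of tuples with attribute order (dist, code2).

{(9230, CDG), (9230, JFK), (9230, MIA), (9530, ATL), (9530, BOS), (9530, LHR), (9530, SEA)}

ρ[code→code2]: schema becomes (dist, code2); tuples unchanged.
Joining Crew and ρ[code→code2](Crew) on dist yields {(9230, CDG, CDG), (9230, CDG, JFK), (9230, CDG, MIA), (9230, JFK, CDG), (9230, JFK, JFK), (9230, JFK, MIA), (9230, MIA, CDG), (9230, MIA, JFK), (9230, MIA, MIA), (9530, ATL, ATL), (9530, ATL, BOS), (9530, ATL, LHR), (9530, ATL, SEA), (9530, BOS, ATL), (9530, BOS, BOS), (9530, BOS, LHR), (9530, BOS, SEA), (9530, LHR, ATL), (9530, LHR, BOS), (9530, LHR, LHR), (9530, LHR, SEA), (9530, SEA, ATL), (9530, SEA, BOS), (9530, SEA, LHR), (9530, SEA, SEA)}.
Filtering on code != code2 leaves {(9230, CDG, JFK), (9230, CDG, MIA), (9230, JFK, CDG), (9230, JFK, MIA), (9230, MIA, CDG), (9230, MIA, JFK), (9530, ATL, BOS), (9530, ATL, LHR), (9530, ATL, SEA), (9530, BOS, ATL), (9530, BOS, LHR), (9530, BOS, SEA), (9530, LHR, ATL), (9530, LHR, BOS), (9530, LHR, SEA), (9530, SEA, ATL), (9530, SEA, BOS), (9530, SEA, LHR)}.
π_{dist, code2} gives {(9230, CDG), (9230, JFK), (9230, MIA), (9530, ATL), (9530, BOS), (9530, LHR), (9530, SEA)} (11 duplicate(s) eliminated).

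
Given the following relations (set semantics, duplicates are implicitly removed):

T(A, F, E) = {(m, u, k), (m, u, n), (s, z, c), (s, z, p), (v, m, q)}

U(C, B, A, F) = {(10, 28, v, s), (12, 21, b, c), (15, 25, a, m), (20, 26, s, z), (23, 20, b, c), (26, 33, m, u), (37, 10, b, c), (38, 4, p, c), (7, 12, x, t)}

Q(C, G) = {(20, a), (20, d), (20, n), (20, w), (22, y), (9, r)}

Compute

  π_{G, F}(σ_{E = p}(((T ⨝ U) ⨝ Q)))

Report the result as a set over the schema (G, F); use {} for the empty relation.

{(a, z), (d, z), (n, z), (w, z)}

Natural join on A, F: {(m, u, k, 26, 33), (m, u, n, 26, 33), (s, z, c, 20, 26), (s, z, p, 20, 26)}
Natural join on C: {(s, z, c, 20, 26, a), (s, z, c, 20, 26, d), (s, z, c, 20, 26, n), (s, z, c, 20, 26, w), (s, z, p, 20, 26, a), (s, z, p, 20, 26, d), (s, z, p, 20, 26, n), (s, z, p, 20, 26, w)}
σ[E = p]: keep tuples satisfying E = p → {(s, z, p, 20, 26, a), (s, z, p, 20, 26, d), (s, z, p, 20, 26, n), (s, z, p, 20, 26, w)}
π_{G, F} gives {(a, z), (d, z), (n, z), (w, z)}.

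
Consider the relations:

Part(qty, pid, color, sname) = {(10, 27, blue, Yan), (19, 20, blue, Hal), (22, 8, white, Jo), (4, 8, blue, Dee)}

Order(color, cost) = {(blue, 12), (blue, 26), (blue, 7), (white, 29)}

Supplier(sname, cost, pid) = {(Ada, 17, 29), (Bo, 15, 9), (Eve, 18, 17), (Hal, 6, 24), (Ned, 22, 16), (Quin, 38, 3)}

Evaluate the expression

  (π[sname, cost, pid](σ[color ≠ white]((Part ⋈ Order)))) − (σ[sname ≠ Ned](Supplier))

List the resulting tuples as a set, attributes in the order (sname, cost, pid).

Joining Part and Order on color yields {(10, 27, blue, Yan, 12), (10, 27, blue, Yan, 26), (10, 27, blue, Yan, 7), (19, 20, blue, Hal, 12), (19, 20, blue, Hal, 26), (19, 20, blue, Hal, 7), (22, 8, white, Jo, 29), (4, 8, blue, Dee, 12), (4, 8, blue, Dee, 26), (4, 8, blue, Dee, 7)}.
Apply σ_{color ≠ white}; surviving tuples: {(10, 27, blue, Yan, 12), (10, 27, blue, Yan, 26), (10, 27, blue, Yan, 7), (19, 20, blue, Hal, 12), (19, 20, blue, Hal, 26), (19, 20, blue, Hal, 7), (4, 8, blue, Dee, 12), (4, 8, blue, Dee, 26), (4, 8, blue, Dee, 7)}
π_{sname, cost, pid} gives {(Dee, 12, 8), (Dee, 26, 8), (Dee, 7, 8), (Hal, 12, 20), (Hal, 26, 20), (Hal, 7, 20), (Yan, 12, 27), (Yan, 26, 27), (Yan, 7, 27)}.
Apply σ_{sname ≠ Ned}; surviving tuples: {(Ada, 17, 29), (Bo, 15, 9), (Eve, 18, 17), (Hal, 6, 24), (Quin, 38, 3)}
Difference: {(Dee, 12, 8), (Dee, 26, 8), (Dee, 7, 8), (Hal, 12, 20), (Hal, 26, 20), (Hal, 7, 20), (Yan, 12, 27), (Yan, 26, 27), (Yan, 7, 27)} with {(Ada, 17, 29), (Bo, 15, 9), (Eve, 18, 17), (Hal, 6, 24), (Quin, 38, 3)} → {(Dee, 12, 8), (Dee, 26, 8), (Dee, 7, 8), (Hal, 12, 20), (Hal, 26, 20), (Hal, 7, 20), (Yan, 12, 27), (Yan, 26, 27), (Yan, 7, 27)}

{(Dee, 12, 8), (Dee, 26, 8), (Dee, 7, 8), (Hal, 12, 20), (Hal, 26, 20), (Hal, 7, 20), (Yan, 12, 27), (Yan, 26, 27), (Yan, 7, 27)}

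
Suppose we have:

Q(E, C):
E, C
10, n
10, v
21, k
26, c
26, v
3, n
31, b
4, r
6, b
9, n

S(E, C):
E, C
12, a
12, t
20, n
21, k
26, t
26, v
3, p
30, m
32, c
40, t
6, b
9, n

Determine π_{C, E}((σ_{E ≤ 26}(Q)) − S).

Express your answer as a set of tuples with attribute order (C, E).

Selection E ≤ 26: {(10, n), (10, v), (21, k), (26, c), (26, v), (3, n), (4, r), (6, b), (9, n)}
Set difference of the two operands is {(10, n), (10, v), (26, c), (3, n), (4, r)}.
Keep only column(s) C, E: {(c, 26), (n, 10), (n, 3), (r, 4), (v, 10)}

{(c, 26), (n, 10), (n, 3), (r, 4), (v, 10)}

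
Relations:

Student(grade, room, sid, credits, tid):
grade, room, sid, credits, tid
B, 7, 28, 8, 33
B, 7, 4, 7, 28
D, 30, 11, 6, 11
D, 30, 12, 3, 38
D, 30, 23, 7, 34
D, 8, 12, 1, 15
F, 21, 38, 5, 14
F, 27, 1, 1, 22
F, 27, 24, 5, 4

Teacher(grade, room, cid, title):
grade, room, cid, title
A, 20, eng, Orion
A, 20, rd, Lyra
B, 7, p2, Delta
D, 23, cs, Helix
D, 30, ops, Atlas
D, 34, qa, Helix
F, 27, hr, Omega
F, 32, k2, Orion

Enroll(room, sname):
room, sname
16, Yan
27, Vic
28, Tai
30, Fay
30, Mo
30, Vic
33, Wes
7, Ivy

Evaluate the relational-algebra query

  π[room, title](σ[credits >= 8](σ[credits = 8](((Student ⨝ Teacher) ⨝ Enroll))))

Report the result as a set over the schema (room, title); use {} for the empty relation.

{(7, Delta)}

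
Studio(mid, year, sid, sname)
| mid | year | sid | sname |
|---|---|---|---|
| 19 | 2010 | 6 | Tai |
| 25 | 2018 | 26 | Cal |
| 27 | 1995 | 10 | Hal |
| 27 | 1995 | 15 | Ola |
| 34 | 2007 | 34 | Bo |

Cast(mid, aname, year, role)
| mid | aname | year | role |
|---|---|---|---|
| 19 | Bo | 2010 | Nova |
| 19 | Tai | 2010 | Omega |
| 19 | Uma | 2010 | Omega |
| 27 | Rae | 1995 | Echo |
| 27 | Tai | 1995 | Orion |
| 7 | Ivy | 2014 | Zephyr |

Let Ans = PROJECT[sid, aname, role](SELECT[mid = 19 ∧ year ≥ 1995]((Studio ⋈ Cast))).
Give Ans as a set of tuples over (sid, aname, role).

{(6, Bo, Nova), (6, Tai, Omega), (6, Uma, Omega)}

Natural join on mid, year: {(19, 2010, 6, Tai, Bo, Nova), (19, 2010, 6, Tai, Tai, Omega), (19, 2010, 6, Tai, Uma, Omega), (27, 1995, 10, Hal, Rae, Echo), (27, 1995, 10, Hal, Tai, Orion), (27, 1995, 15, Ola, Rae, Echo), (27, 1995, 15, Ola, Tai, Orion)}
Apply σ_{mid = 19 ∧ year ≥ 1995}; surviving tuples: {(19, 2010, 6, Tai, Bo, Nova), (19, 2010, 6, Tai, Tai, Omega), (19, 2010, 6, Tai, Uma, Omega)}
Keep only column(s) sid, aname, role: {(6, Bo, Nova), (6, Tai, Omega), (6, Uma, Omega)}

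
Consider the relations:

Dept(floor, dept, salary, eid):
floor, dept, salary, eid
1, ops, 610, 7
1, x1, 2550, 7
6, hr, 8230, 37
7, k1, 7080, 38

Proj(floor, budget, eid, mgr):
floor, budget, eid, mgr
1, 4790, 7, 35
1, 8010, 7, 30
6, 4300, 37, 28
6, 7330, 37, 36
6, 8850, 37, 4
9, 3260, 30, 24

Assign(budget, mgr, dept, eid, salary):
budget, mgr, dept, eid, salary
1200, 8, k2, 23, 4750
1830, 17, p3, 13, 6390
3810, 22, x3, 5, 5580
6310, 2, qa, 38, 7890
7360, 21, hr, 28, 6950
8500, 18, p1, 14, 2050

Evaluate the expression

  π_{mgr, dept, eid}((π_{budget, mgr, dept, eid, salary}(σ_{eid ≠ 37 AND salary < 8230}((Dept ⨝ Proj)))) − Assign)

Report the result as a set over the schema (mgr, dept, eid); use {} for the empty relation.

{(30, ops, 7), (30, x1, 7), (35, ops, 7), (35, x1, 7)}

Dept ⋈ Proj (natural join on floor, eid): {(1, ops, 610, 7, 4790, 35), (1, ops, 610, 7, 8010, 30), (1, x1, 2550, 7, 4790, 35), (1, x1, 2550, 7, 8010, 30), (6, hr, 8230, 37, 4300, 28), (6, hr, 8230, 37, 7330, 36), (6, hr, 8230, 37, 8850, 4)}
σ[eid ≠ 37 AND salary < 8230]: keep tuples satisfying eid ≠ 37 AND salary < 8230 → {(1, ops, 610, 7, 4790, 35), (1, ops, 610, 7, 8010, 30), (1, x1, 2550, 7, 4790, 35), (1, x1, 2550, 7, 8010, 30)}
π[budget, mgr, dept, eid, salary]: project onto (budget, mgr, dept, eid, salary) → {(4790, 35, ops, 7, 610), (4790, 35, x1, 7, 2550), (8010, 30, ops, 7, 610), (8010, 30, x1, 7, 2550)}
Set difference of the two operands is {(4790, 35, ops, 7, 610), (4790, 35, x1, 7, 2550), (8010, 30, ops, 7, 610), (8010, 30, x1, 7, 2550)}.
π[mgr, dept, eid]: project onto (mgr, dept, eid) → {(30, ops, 7), (30, x1, 7), (35, ops, 7), (35, x1, 7)}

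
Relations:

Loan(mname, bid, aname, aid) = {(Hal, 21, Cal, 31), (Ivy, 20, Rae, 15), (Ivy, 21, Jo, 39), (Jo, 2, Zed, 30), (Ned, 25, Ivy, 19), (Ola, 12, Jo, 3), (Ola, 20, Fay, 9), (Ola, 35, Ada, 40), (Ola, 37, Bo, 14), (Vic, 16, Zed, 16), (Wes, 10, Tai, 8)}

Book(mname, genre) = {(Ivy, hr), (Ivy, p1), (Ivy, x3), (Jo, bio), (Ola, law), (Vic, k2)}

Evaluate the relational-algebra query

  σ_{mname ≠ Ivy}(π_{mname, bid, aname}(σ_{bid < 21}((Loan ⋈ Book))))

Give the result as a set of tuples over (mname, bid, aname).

Natural join on mname: {(Ivy, 20, Rae, 15, hr), (Ivy, 20, Rae, 15, p1), (Ivy, 20, Rae, 15, x3), (Ivy, 21, Jo, 39, hr), (Ivy, 21, Jo, 39, p1), (Ivy, 21, Jo, 39, x3), (Jo, 2, Zed, 30, bio), (Ola, 12, Jo, 3, law), (Ola, 20, Fay, 9, law), (Ola, 35, Ada, 40, law), (Ola, 37, Bo, 14, law), (Vic, 16, Zed, 16, k2)}
Selection bid < 21: {(Ivy, 20, Rae, 15, hr), (Ivy, 20, Rae, 15, p1), (Ivy, 20, Rae, 15, x3), (Jo, 2, Zed, 30, bio), (Ola, 12, Jo, 3, law), (Ola, 20, Fay, 9, law), (Vic, 16, Zed, 16, k2)}
Keep only column(s) mname, bid, aname (2 duplicate(s) eliminated): {(Ivy, 20, Rae), (Jo, 2, Zed), (Ola, 12, Jo), (Ola, 20, Fay), (Vic, 16, Zed)}
Selection mname ≠ Ivy: {(Jo, 2, Zed), (Ola, 12, Jo), (Ola, 20, Fay), (Vic, 16, Zed)}

{(Jo, 2, Zed), (Ola, 12, Jo), (Ola, 20, Fay), (Vic, 16, Zed)}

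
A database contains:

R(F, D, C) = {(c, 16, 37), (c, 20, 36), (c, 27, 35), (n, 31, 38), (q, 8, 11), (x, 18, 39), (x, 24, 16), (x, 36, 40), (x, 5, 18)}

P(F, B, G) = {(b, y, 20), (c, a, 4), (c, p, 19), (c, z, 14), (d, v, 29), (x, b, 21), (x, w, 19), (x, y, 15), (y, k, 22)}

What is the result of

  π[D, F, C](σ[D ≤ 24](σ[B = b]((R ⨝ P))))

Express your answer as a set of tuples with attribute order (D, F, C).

Natural join on F: {(c, 16, 37, a, 4), (c, 16, 37, p, 19), (c, 16, 37, z, 14), (c, 20, 36, a, 4), (c, 20, 36, p, 19), (c, 20, 36, z, 14), (c, 27, 35, a, 4), (c, 27, 35, p, 19), (c, 27, 35, z, 14), (x, 18, 39, b, 21), (x, 18, 39, w, 19), (x, 18, 39, y, 15), (x, 24, 16, b, 21), (x, 24, 16, w, 19), (x, 24, 16, y, 15), (x, 36, 40, b, 21), (x, 36, 40, w, 19), (x, 36, 40, y, 15), (x, 5, 18, b, 21), (x, 5, 18, w, 19), (x, 5, 18, y, 15)}
Selection B = b: {(x, 18, 39, b, 21), (x, 24, 16, b, 21), (x, 36, 40, b, 21), (x, 5, 18, b, 21)}
Selection D ≤ 24: {(x, 18, 39, b, 21), (x, 24, 16, b, 21), (x, 5, 18, b, 21)}
Keep only column(s) D, F, C: {(18, x, 39), (24, x, 16), (5, x, 18)}

{(18, x, 39), (24, x, 16), (5, x, 18)}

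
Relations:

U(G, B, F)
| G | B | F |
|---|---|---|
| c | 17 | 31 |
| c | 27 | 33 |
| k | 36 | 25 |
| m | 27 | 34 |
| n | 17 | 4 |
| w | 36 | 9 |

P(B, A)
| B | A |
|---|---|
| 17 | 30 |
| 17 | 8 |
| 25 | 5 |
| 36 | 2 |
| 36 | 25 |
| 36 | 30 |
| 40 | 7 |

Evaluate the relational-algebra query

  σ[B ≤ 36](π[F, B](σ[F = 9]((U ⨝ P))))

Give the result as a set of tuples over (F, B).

Joining U and P on B yields {(c, 17, 31, 30), (c, 17, 31, 8), (k, 36, 25, 2), (k, 36, 25, 25), (k, 36, 25, 30), (n, 17, 4, 30), (n, 17, 4, 8), (w, 36, 9, 2), (w, 36, 9, 25), (w, 36, 9, 30)}.
Filtering on F = 9 leaves {(w, 36, 9, 2), (w, 36, 9, 25), (w, 36, 9, 30)}.
Keep only column(s) F, B (2 duplicate(s) eliminated): {(9, 36)}
Filtering on B ≤ 36 leaves {(9, 36)}.

{(9, 36)}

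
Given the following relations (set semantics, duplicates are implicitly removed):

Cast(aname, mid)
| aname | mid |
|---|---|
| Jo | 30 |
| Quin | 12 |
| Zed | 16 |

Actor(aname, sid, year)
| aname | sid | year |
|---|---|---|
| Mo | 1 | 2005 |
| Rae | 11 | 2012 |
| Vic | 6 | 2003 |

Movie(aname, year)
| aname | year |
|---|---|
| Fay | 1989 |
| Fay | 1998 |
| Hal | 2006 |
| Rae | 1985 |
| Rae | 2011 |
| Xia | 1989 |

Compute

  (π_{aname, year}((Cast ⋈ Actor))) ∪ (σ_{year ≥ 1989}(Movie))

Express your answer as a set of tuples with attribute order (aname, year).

{(Fay, 1989), (Fay, 1998), (Hal, 2006), (Rae, 2011), (Xia, 1989)}

Natural join on aname: {}
π_{aname, year} gives {}.
Apply σ_{year ≥ 1989}; surviving tuples: {(Fay, 1989), (Fay, 1998), (Hal, 2006), (Rae, 2011), (Xia, 1989)}
Taking the union: {(Fay, 1989), (Fay, 1998), (Hal, 2006), (Rae, 2011), (Xia, 1989)}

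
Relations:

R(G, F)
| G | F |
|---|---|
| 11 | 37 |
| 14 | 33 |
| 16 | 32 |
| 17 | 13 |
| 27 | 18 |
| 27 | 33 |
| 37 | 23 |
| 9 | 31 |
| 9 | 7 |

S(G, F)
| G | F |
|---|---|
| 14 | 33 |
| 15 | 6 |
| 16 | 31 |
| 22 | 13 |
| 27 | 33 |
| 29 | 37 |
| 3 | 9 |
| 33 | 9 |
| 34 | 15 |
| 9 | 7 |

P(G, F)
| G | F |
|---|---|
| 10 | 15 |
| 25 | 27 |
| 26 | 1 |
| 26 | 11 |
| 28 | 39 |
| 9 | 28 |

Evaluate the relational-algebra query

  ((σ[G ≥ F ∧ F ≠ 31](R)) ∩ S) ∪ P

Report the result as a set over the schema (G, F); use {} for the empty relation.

Apply σ_{G ≥ F ∧ F ≠ 31}; surviving tuples: {(17, 13), (27, 18), (37, 23), (9, 7)}
Taking the intersection: {(9, 7)}
Taking the union: {(10, 15), (25, 27), (26, 1), (26, 11), (28, 39), (9, 28), (9, 7)}

{(10, 15), (25, 27), (26, 1), (26, 11), (28, 39), (9, 28), (9, 7)}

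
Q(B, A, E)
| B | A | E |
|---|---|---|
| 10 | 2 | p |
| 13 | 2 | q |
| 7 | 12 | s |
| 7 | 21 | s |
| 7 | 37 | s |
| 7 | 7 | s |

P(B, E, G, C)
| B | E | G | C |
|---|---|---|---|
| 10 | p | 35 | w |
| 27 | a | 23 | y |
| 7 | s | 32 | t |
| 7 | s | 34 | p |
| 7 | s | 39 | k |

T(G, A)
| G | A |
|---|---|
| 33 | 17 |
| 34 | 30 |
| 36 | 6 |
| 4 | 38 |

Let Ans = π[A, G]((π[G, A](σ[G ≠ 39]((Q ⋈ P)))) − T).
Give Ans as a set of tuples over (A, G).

{(12, 32), (12, 34), (2, 35), (21, 32), (21, 34), (37, 32), (37, 34), (7, 32), (7, 34)}

Joining Q and P on B, E yields {(10, 2, p, 35, w), (7, 12, s, 32, t), (7, 12, s, 34, p), (7, 12, s, 39, k), (7, 21, s, 32, t), (7, 21, s, 34, p), (7, 21, s, 39, k), (7, 37, s, 32, t), (7, 37, s, 34, p), (7, 37, s, 39, k), (7, 7, s, 32, t), (7, 7, s, 34, p), (7, 7, s, 39, k)}.
Filtering on G ≠ 39 leaves {(10, 2, p, 35, w), (7, 12, s, 32, t), (7, 12, s, 34, p), (7, 21, s, 32, t), (7, 21, s, 34, p), (7, 37, s, 32, t), (7, 37, s, 34, p), (7, 7, s, 32, t), (7, 7, s, 34, p)}.
π[G, A]: project onto (G, A) → {(32, 12), (32, 21), (32, 37), (32, 7), (34, 12), (34, 21), (34, 37), (34, 7), (35, 2)}
Difference: {(32, 12), (32, 21), (32, 37), (32, 7), (34, 12), (34, 21), (34, 37), (34, 7), (35, 2)} with {(33, 17), (34, 30), (36, 6), (4, 38)} → {(32, 12), (32, 21), (32, 37), (32, 7), (34, 12), (34, 21), (34, 37), (34, 7), (35, 2)}
π[A, G]: project onto (A, G) → {(12, 32), (12, 34), (2, 35), (21, 32), (21, 34), (37, 32), (37, 34), (7, 32), (7, 34)}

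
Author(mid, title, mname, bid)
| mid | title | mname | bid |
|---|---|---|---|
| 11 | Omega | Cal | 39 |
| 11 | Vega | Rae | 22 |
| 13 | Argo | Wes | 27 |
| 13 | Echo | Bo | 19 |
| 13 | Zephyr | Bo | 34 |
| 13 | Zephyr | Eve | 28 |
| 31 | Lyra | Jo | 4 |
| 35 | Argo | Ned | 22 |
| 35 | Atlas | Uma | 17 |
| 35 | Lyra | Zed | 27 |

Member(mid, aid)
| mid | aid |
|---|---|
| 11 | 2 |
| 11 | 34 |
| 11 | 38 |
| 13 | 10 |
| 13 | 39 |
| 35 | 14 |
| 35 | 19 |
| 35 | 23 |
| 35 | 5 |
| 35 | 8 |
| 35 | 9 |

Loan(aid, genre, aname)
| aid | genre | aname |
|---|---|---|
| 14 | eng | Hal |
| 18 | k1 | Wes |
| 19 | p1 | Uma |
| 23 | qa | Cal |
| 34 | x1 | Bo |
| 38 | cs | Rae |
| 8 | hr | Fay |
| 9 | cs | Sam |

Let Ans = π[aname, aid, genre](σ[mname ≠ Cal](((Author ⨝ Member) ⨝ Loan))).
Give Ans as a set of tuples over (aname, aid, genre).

{(Bo, 34, x1), (Cal, 23, qa), (Fay, 8, hr), (Hal, 14, eng), (Rae, 38, cs), (Sam, 9, cs), (Uma, 19, p1)}

Author ⋈ Member (natural join on mid): {(11, Omega, Cal, 39, 2), (11, Omega, Cal, 39, 34), (11, Omega, Cal, 39, 38), (11, Vega, Rae, 22, 2), (11, Vega, Rae, 22, 34), (11, Vega, Rae, 22, 38), (13, Argo, Wes, 27, 10), (13, Argo, Wes, 27, 39), (13, Echo, Bo, 19, 10), (13, Echo, Bo, 19, 39), (13, Zephyr, Bo, 34, 10), (13, Zephyr, Bo, 34, 39), (13, Zephyr, Eve, 28, 10), (13, Zephyr, Eve, 28, 39), (35, Argo, Ned, 22, 14), (35, Argo, Ned, 22, 19), (35, Argo, Ned, 22, 23), (35, Argo, Ned, 22, 5), (35, Argo, Ned, 22, 8), (35, Argo, Ned, 22, 9), (35, Atlas, Uma, 17, 14), (35, Atlas, Uma, 17, 19), (35, Atlas, Uma, 17, 23), (35, Atlas, Uma, 17, 5), (35, Atlas, Uma, 17, 8), (35, Atlas, Uma, 17, 9), (35, Lyra, Zed, 27, 14), (35, Lyra, Zed, 27, 19), (35, Lyra, Zed, 27, 23), (35, Lyra, Zed, 27, 5), (35, Lyra, Zed, 27, 8), (35, Lyra, Zed, 27, 9)}
(Author ⨝ Member) ⋈ Loan (natural join on aid): {(11, Omega, Cal, 39, 34, x1, Bo), (11, Omega, Cal, 39, 38, cs, Rae), (11, Vega, Rae, 22, 34, x1, Bo), (11, Vega, Rae, 22, 38, cs, Rae), (35, Argo, Ned, 22, 14, eng, Hal), (35, Argo, Ned, 22, 19, p1, Uma), (35, Argo, Ned, 22, 23, qa, Cal), (35, Argo, Ned, 22, 8, hr, Fay), (35, Argo, Ned, 22, 9, cs, Sam), (35, Atlas, Uma, 17, 14, eng, Hal), (35, Atlas, Uma, 17, 19, p1, Uma), (35, Atlas, Uma, 17, 23, qa, Cal), (35, Atlas, Uma, 17, 8, hr, Fay), (35, Atlas, Uma, 17, 9, cs, Sam), (35, Lyra, Zed, 27, 14, eng, Hal), (35, Lyra, Zed, 27, 19, p1, Uma), (35, Lyra, Zed, 27, 23, qa, Cal), (35, Lyra, Zed, 27, 8, hr, Fay), (35, Lyra, Zed, 27, 9, cs, Sam)}
Apply σ_{mname ≠ Cal}; surviving tuples: {(11, Vega, Rae, 22, 34, x1, Bo), (11, Vega, Rae, 22, 38, cs, Rae), (35, Argo, Ned, 22, 14, eng, Hal), (35, Argo, Ned, 22, 19, p1, Uma), (35, Argo, Ned, 22, 23, qa, Cal), (35, Argo, Ned, 22, 8, hr, Fay), (35, Argo, Ned, 22, 9, cs, Sam), (35, Atlas, Uma, 17, 14, eng, Hal), (35, Atlas, Uma, 17, 19, p1, Uma), (35, Atlas, Uma, 17, 23, qa, Cal), (35, Atlas, Uma, 17, 8, hr, Fay), (35, Atlas, Uma, 17, 9, cs, Sam), (35, Lyra, Zed, 27, 14, eng, Hal), (35, Lyra, Zed, 27, 19, p1, Uma), (35, Lyra, Zed, 27, 23, qa, Cal), (35, Lyra, Zed, 27, 8, hr, Fay), (35, Lyra, Zed, 27, 9, cs, Sam)}
Projecting to aname, aid, genre (10 duplicate(s) eliminated): {(Bo, 34, x1), (Cal, 23, qa), (Fay, 8, hr), (Hal, 14, eng), (Rae, 38, cs), (Sam, 9, cs), (Uma, 19, p1)}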